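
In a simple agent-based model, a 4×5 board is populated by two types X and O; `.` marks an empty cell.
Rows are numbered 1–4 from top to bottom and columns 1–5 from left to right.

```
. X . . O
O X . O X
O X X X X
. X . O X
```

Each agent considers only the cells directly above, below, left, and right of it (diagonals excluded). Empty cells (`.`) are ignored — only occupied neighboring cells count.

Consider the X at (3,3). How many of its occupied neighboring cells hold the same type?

2

Occupied neighbors of (3,3): (3,2)=X, (3,4)=X.
Same type (X): 2 of 2.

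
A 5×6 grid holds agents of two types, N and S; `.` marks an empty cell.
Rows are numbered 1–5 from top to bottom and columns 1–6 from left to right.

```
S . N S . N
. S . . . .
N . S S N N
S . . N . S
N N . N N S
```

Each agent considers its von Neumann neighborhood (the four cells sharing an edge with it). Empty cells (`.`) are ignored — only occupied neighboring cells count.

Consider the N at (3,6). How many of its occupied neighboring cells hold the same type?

Occupied neighbors of (3,6): (4,6)=S, (3,5)=N.
Same type (N): 1 of 2.

1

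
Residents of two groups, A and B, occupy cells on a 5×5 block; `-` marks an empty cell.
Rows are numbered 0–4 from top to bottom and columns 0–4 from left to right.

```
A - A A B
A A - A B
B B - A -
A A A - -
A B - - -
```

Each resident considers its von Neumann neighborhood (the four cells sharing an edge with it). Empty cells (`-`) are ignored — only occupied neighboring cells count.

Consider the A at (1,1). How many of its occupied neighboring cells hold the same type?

Occupied neighbors of (1,1): (2,1)=B, (1,0)=A.
Same type (A): 1 of 2.

1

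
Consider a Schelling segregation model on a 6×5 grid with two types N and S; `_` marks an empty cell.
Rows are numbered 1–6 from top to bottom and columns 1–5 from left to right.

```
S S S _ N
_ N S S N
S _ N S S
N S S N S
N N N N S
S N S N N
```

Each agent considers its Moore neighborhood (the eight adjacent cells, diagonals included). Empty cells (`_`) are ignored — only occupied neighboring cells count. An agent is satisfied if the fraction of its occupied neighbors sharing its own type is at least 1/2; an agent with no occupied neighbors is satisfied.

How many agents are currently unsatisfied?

Row 1: (1,1)S 1/2 ✓ · (1,2)S 3/4 ✓ · (1,3)S 3/4 ✓ · (1,5)N 1/2 ✓
Row 2: (2,2)N 1/6 ✗ · (2,3)S 4/6 ✓ · (2,4)S 4/7 ✓ · (2,5)N 1/4 ✗
Row 3: (3,1)S 1/3 ✗ · (3,3)N 2/7 ✗ · (3,4)S 5/8 ✓ · (3,5)S 3/5 ✓
Row 4: (4,1)N 2/4 ✓ · (4,2)S 2/7 ✗ · (4,3)S 2/7 ✗ · (4,4)N 3/8 ✗ · (4,5)S 3/5 ✓
Row 5: (5,1)N 3/5 ✓ · (5,2)N 4/8 ✓ · (5,3)N 5/8 ✓ · (5,4)N 4/8 ✓ · (5,5)S 1/5 ✗
Row 6: (6,1)S 0/3 ✗ · (6,2)N 3/5 ✓ · (6,3)S 0/5 ✗ · (6,4)N 3/5 ✓ · (6,5)N 2/3 ✓
Unsatisfied: (2,2), (2,5), (3,1), (3,3), (4,2), (4,3), (4,4), (5,5), (6,1), (6,3) — 10 in total.

10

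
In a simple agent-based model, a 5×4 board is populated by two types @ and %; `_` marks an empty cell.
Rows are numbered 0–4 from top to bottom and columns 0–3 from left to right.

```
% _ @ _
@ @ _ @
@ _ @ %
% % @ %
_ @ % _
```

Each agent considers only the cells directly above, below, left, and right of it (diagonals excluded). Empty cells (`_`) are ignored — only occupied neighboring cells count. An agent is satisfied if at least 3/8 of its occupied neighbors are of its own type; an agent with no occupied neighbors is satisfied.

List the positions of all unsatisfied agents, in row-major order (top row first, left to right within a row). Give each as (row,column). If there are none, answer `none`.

Row 0: (0,0)% 0/1 unhappy · (0,2)@ 0/0 ok
Row 1: (1,0)@ 2/3 ok · (1,1)@ 1/1 ok · (1,3)@ 0/1 unhappy
Row 2: (2,0)@ 1/2 ok · (2,2)@ 1/2 ok · (2,3)% 1/3 unhappy
Row 3: (3,0)% 1/2 ok · (3,1)% 1/3 unhappy · (3,2)@ 1/4 unhappy · (3,3)% 1/2 ok
Row 4: (4,1)@ 0/2 unhappy · (4,2)% 0/2 unhappy

(0,0), (1,3), (2,3), (3,1), (3,2), (4,1), (4,2)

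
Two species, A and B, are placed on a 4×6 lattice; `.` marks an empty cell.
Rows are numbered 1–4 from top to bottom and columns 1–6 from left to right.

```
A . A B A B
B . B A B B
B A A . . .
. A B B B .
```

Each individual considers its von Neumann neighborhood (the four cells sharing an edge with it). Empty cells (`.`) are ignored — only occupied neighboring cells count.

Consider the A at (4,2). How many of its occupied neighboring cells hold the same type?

1

Occupied neighbors of (4,2): (3,2)=A, (4,3)=B.
Same type (A): 1 of 2.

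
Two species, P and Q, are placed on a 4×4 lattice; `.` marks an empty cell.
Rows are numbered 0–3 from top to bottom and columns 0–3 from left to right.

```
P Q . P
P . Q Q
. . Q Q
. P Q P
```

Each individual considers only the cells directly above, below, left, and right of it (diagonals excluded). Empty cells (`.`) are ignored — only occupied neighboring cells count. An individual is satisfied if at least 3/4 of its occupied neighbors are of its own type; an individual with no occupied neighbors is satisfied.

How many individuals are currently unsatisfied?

8

(0,0)P 1/2 not
(0,1)Q 0/1 not
(0,3)P 0/1 not
(1,0)P 1/1 satisfied
(1,2)Q 2/2 satisfied
(1,3)Q 2/3 not
(2,2)Q 3/3 satisfied
(2,3)Q 2/3 not
(3,1)P 0/1 not
(3,2)Q 1/3 not
(3,3)P 0/2 not
Unsatisfied: (0,0), (0,1), (0,3), (1,3), (2,3), (3,1), (3,2), (3,3) — 8 in total.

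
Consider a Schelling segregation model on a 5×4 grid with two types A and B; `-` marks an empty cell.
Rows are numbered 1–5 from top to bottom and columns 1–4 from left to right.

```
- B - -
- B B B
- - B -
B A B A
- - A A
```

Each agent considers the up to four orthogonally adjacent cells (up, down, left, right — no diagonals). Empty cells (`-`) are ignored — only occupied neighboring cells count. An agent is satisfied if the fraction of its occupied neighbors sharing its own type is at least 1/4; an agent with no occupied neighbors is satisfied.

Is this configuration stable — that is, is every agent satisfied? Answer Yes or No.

No

(1,2)B 1/1 ok
(2,2)B 2/2 ok
(2,3)B 3/3 ok
(2,4)B 1/1 ok
(3,3)B 2/2 ok
(4,1)B 0/1 unhappy
(4,2)A 0/2 unhappy
(4,3)B 1/4 ok
(4,4)A 1/2 ok
(5,3)A 1/2 ok
(5,4)A 2/2 ok
For instance (4,1) has only 0/1 same-type neighbors, below 1/4.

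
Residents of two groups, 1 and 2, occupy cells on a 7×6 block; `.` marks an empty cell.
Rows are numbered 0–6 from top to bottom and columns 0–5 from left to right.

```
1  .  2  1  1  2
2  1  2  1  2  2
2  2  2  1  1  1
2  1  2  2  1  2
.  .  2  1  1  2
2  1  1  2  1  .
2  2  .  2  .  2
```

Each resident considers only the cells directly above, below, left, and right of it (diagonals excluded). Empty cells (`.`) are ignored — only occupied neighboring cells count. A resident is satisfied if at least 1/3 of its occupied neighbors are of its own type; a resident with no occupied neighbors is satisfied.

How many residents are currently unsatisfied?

Row 0: (0,0)1 0/1 unhappy · (0,2)2 1/2 ok · (0,3)1 2/3 ok · (0,4)1 1/3 ok · (0,5)2 1/2 ok
Row 1: (1,0)2 1/3 ok · (1,1)1 0/3 unhappy · (1,2)2 2/4 ok · (1,3)1 2/4 ok · (1,4)2 1/4 unhappy · (1,5)2 2/3 ok
Row 2: (2,0)2 3/3 ok · (2,1)2 2/4 ok · (2,2)2 3/4 ok · (2,3)1 2/4 ok · (2,4)1 3/4 ok · (2,5)1 1/3 ok
Row 3: (3,0)2 1/2 ok · (3,1)1 0/3 unhappy · (3,2)2 3/4 ok · (3,3)2 1/4 unhappy · (3,4)1 2/4 ok · (3,5)2 1/3 ok
Row 4: (4,2)2 1/3 ok · (4,3)1 1/4 unhappy · (4,4)1 3/4 ok · (4,5)2 1/2 ok
Row 5: (5,0)2 1/2 ok · (5,1)1 1/3 ok · (5,2)1 1/3 ok · (5,3)2 1/4 unhappy · (5,4)1 1/2 ok
Row 6: (6,0)2 2/2 ok · (6,1)2 1/2 ok · (6,3)2 1/1 ok · (6,5)2 0/0 ok
Unsatisfied: (0,0), (1,1), (1,4), (3,1), (3,3), (4,3), (5,3) — 7 in total.

7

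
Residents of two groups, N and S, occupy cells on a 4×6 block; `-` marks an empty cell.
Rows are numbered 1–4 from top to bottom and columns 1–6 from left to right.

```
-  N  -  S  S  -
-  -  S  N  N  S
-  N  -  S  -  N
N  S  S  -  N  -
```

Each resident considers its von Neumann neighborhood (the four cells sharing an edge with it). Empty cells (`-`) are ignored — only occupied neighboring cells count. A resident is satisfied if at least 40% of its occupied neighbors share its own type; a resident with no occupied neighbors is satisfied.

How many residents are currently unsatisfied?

9

(1,2)N 0/0 ✓
(1,4)S 1/2 ✓
(1,5)S 1/2 ✓
(2,3)S 0/1 ✗
(2,4)N 1/4 ✗
(2,5)N 1/3 ✗
(2,6)S 0/2 ✗
(3,2)N 0/1 ✗
(3,4)S 0/1 ✗
(3,6)N 0/1 ✗
(4,1)N 0/1 ✗
(4,2)S 1/3 ✗
(4,3)S 1/1 ✓
(4,5)N 0/0 ✓
Unsatisfied: (2,3), (2,4), (2,5), (2,6), (3,2), (3,4), (3,6), (4,1), (4,2) — 9 in total.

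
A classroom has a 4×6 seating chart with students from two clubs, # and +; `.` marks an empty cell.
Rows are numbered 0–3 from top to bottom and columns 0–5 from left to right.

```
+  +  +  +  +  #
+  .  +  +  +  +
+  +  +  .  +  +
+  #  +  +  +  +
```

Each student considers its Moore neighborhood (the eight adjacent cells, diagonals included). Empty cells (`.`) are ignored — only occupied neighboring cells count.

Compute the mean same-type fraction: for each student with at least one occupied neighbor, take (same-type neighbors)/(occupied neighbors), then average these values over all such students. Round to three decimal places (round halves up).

0.832

(0,0)+ 2/2
(0,1)+ 4/4
(0,2)+ 4/4
(0,3)+ 5/5
(0,4)+ 4/5
(0,5)# 0/3
(1,0)+ 4/4
(1,2)+ 6/6
(1,3)+ 7/7
(1,4)+ 6/7
(1,5)+ 4/5
(2,0)+ 3/4
(2,1)+ 6/7
(2,2)+ 5/6
(2,4)+ 7/7
(2,5)+ 5/5
(3,0)+ 2/3
(3,1)# 0/5
(3,2)+ 3/4
(3,3)+ 4/4
(3,4)+ 4/4
(3,5)+ 3/3
Sum over 22 students: 2/2 + 4/4 + 4/4 + 5/5 + 4/5 + 0/3 + 4/4 + 6/6 + 7/7 + 6/7 + 4/5 + 3/4 + 6/7 + 5/6 + 7/7 + 5/5 + 2/3 + 0/5 + 3/4 + 4/4 + 4/4 + 3/3 = 641/35; mean = 641/35 ÷ 22 = 641/770 = 0.832467… → 0.832.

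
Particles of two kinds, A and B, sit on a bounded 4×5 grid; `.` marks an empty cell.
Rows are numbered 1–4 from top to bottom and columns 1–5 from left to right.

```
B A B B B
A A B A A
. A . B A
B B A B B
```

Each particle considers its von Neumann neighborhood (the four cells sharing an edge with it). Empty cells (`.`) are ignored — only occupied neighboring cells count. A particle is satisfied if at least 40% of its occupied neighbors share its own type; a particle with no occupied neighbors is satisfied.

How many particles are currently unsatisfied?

Row 1: (1,1)B 0/2 not · (1,2)A 1/3 not · (1,3)B 2/3 satisfied · (1,4)B 2/3 satisfied · (1,5)B 1/2 satisfied
Row 2: (2,1)A 1/2 satisfied · (2,2)A 3/4 satisfied · (2,3)B 1/3 not · (2,4)A 1/4 not · (2,5)A 2/3 satisfied
Row 3: (3,2)A 1/2 satisfied · (3,4)B 1/3 not · (3,5)A 1/3 not
Row 4: (4,1)B 1/1 satisfied · (4,2)B 1/3 not · (4,3)A 0/2 not · (4,4)B 2/3 satisfied · (4,5)B 1/2 satisfied
Unsatisfied: (1,1), (1,2), (2,3), (2,4), (3,4), (3,5), (4,2), (4,3) — 8 in total.

8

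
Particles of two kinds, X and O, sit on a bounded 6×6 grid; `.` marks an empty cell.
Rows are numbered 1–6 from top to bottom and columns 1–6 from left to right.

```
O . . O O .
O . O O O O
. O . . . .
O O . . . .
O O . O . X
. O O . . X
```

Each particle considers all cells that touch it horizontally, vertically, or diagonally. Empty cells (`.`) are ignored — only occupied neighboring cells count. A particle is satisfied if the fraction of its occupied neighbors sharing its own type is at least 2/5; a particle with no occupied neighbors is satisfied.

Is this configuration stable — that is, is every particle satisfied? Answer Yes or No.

Row 1: (1,1)O 1/1 ok · (1,4)O 4/4 ok · (1,5)O 4/4 ok
Row 2: (2,1)O 2/2 ok · (2,3)O 3/3 ok · (2,4)O 4/4 ok · (2,5)O 4/4 ok · (2,6)O 2/2 ok
Row 3: (3,2)O 4/4 ok
Row 4: (4,1)O 4/4 ok · (4,2)O 4/4 ok
Row 5: (5,1)O 4/4 ok · (5,2)O 5/5 ok · (5,4)O 1/1 ok · (5,6)X 1/1 ok
Row 6: (6,2)O 3/3 ok · (6,3)O 3/3 ok · (6,6)X 1/1 ok
All meet the threshold, so the configuration is stable.

Yes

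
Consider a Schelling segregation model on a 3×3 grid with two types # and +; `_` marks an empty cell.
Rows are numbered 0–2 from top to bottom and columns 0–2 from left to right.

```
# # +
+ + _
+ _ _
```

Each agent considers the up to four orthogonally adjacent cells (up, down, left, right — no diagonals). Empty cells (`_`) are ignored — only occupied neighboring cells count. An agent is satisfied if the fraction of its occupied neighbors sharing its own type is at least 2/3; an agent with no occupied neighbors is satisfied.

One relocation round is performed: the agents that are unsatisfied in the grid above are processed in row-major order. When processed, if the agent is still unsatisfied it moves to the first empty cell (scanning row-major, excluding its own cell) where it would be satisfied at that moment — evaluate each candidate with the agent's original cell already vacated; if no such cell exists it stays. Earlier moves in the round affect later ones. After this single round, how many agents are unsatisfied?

Initially unsatisfied (in order): (0,0), (0,1), (0,2), (1,1).
  (0,0) → (2,2).
  (0,1): no empty cell satisfies it; stays.
  (0,2) → (2,1).
  (1,1): now satisfied by earlier moves; stays.
Resulting grid:
_ # _
+ + _
+ + #
Unsatisfied now: (0,1), (2,2).

2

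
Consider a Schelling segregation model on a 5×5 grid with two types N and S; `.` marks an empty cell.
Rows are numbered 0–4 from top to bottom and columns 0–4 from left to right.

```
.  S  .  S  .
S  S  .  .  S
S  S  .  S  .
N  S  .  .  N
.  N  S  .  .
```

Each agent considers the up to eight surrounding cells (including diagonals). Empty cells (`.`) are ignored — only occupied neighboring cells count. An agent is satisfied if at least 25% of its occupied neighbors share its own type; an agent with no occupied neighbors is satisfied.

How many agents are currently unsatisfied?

Row 0: (0,1)S 2/2 ✓ · (0,3)S 1/1 ✓
Row 1: (1,0)S 4/4 ✓ · (1,1)S 4/4 ✓ · (1,4)S 2/2 ✓
Row 2: (2,0)S 4/5 ✓ · (2,1)S 4/5 ✓ · (2,3)S 1/2 ✓
Row 3: (3,0)N 1/4 ✓ · (3,1)S 3/5 ✓ · (3,4)N 0/1 ✗
Row 4: (4,1)N 1/3 ✓ · (4,2)S 1/2 ✓
Unsatisfied: (3,4) — 1 in total.

1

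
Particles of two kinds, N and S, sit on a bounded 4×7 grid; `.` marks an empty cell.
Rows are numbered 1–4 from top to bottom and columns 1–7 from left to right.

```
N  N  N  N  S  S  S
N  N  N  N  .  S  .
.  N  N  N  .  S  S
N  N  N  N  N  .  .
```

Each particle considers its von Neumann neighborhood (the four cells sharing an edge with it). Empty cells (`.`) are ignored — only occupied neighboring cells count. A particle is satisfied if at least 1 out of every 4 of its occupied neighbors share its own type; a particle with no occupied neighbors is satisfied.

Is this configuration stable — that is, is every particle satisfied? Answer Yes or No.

Yes

Row 1: (1,1)N 2/2 ✓ · (1,2)N 3/3 ✓ · (1,3)N 3/3 ✓ · (1,4)N 2/3 ✓ · (1,5)S 1/2 ✓ · (1,6)S 3/3 ✓ · (1,7)S 1/1 ✓
Row 2: (2,1)N 2/2 ✓ · (2,2)N 4/4 ✓ · (2,3)N 4/4 ✓ · (2,4)N 3/3 ✓ · (2,6)S 2/2 ✓
Row 3: (3,2)N 3/3 ✓ · (3,3)N 4/4 ✓ · (3,4)N 3/3 ✓ · (3,6)S 2/2 ✓ · (3,7)S 1/1 ✓
Row 4: (4,1)N 1/1 ✓ · (4,2)N 3/3 ✓ · (4,3)N 3/3 ✓ · (4,4)N 3/3 ✓ · (4,5)N 1/1 ✓
All meet the threshold, so the configuration is stable.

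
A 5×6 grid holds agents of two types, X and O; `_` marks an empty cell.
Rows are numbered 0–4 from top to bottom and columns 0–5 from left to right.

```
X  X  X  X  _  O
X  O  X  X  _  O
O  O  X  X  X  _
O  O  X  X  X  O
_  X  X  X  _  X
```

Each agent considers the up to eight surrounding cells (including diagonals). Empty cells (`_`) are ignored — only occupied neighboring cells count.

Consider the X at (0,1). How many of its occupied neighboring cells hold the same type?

4

Occupied neighbors of (0,1): (0,0)=X, (0,2)=X, (1,0)=X, (1,1)=O, (1,2)=X.
Same type (X): 4 of 5.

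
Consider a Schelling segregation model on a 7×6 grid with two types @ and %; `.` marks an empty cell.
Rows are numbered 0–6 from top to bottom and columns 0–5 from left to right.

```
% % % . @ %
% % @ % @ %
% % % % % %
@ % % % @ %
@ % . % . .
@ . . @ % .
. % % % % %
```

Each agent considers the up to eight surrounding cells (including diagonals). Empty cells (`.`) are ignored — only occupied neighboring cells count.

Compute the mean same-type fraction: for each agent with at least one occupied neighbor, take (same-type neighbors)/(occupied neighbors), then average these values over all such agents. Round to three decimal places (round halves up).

0.601

(0,0)% 3/3
(0,1)% 4/5
(0,2)% 3/4
(0,4)@ 1/4
(0,5)% 1/3
(1,0)% 5/5
(1,1)% 7/8
(1,2)@ 0/7
(1,3)% 4/7
(1,4)@ 1/7
(1,5)% 3/5
(2,0)% 4/5
(2,1)% 6/8
(2,2)% 7/8
(2,3)% 5/8
(2,4)% 6/8
(2,5)% 3/5
(3,0)@ 1/5
(3,1)% 5/7
(3,2)% 7/7
(3,3)% 5/6
(3,4)@ 0/6
(3,5)% 2/3
(4,0)@ 2/4
(4,1)% 2/5
(4,3)% 3/5
(5,0)@ 1/3
(5,3)@ 0/5
(5,4)% 4/5
(6,1)% 1/2
(6,2)% 2/3
(6,3)% 3/4
(6,4)% 3/4
(6,5)% 2/2
Sum over 34 agents: 3/3 + 4/5 + 3/4 + 1/4 + 1/3 + 5/5 + 7/8 + 0/7 + 4/7 + 1/7 + 3/5 + 4/5 + 6/8 + 7/8 + 5/8 + 6/8 + 3/5 + 1/5 + 5/7 + 7/7 + 5/6 + 0/6 + 2/3 + 2/4 + 2/5 + 3/5 + 1/3 + 0/5 + 4/5 + 1/2 + 2/3 + 3/4 + 3/4 + 2/2 = 17167/840; mean = 17167/840 ÷ 34 = 17167/28560 = 0.601085… → 0.601.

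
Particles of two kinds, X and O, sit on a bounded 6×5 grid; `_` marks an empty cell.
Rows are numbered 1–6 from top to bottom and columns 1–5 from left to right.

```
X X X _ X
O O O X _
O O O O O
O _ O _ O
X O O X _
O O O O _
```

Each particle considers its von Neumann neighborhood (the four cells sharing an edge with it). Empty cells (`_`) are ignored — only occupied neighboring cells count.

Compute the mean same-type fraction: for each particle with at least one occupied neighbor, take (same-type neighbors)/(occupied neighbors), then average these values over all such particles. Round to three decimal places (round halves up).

0.659

Row 1: (1,1)X 1/2 · (1,2)X 2/3 · (1,3)X 1/2 · (1,5)X — no occupied neighbors
Row 2: (2,1)O 2/3 · (2,2)O 3/4 · (2,3)O 2/4 · (2,4)X 0/2
Row 3: (3,1)O 3/3 · (3,2)O 3/3 · (3,3)O 4/4 · (3,4)O 2/3 · (3,5)O 2/2
Row 4: (4,1)O 1/2 · (4,3)O 2/2 · (4,5)O 1/1
Row 5: (5,1)X 0/3 · (5,2)O 2/3 · (5,3)O 3/4 · (5,4)X 0/2
Row 6: (6,1)O 1/2 · (6,2)O 3/3 · (6,3)O 3/3 · (6,4)O 1/2
Sum over 23 particles: 1/2 + 2/3 + 1/2 + 2/3 + 3/4 + 2/4 + 0/2 + 3/3 + 3/3 + 4/4 + 2/3 + 2/2 + 1/2 + 2/2 + 1/1 + 0/3 + 2/3 + 3/4 + 0/2 + 1/2 + 3/3 + 3/3 + 1/2 = 91/6; mean = 91/6 ÷ 23 = 91/138 = 0.659420… → 0.659.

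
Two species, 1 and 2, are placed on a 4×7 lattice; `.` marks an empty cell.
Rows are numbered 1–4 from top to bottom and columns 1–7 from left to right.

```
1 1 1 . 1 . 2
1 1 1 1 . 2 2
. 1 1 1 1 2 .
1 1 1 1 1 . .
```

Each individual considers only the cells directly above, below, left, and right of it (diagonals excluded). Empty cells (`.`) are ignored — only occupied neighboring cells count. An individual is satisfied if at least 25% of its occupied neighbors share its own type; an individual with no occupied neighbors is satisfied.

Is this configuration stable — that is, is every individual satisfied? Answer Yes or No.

(1,1)1 2/2 satisfied
(1,2)1 3/3 satisfied
(1,3)1 2/2 satisfied
(1,5)1 0/0 satisfied
(1,7)2 1/1 satisfied
(2,1)1 2/2 satisfied
(2,2)1 4/4 satisfied
(2,3)1 4/4 satisfied
(2,4)1 2/2 satisfied
(2,6)2 2/2 satisfied
(2,7)2 2/2 satisfied
(3,2)1 3/3 satisfied
(3,3)1 4/4 satisfied
(3,4)1 4/4 satisfied
(3,5)1 2/3 satisfied
(3,6)2 1/2 satisfied
(4,1)1 1/1 satisfied
(4,2)1 3/3 satisfied
(4,3)1 3/3 satisfied
(4,4)1 3/3 satisfied
(4,5)1 2/2 satisfied
All meet the threshold, so the configuration is stable.

Yes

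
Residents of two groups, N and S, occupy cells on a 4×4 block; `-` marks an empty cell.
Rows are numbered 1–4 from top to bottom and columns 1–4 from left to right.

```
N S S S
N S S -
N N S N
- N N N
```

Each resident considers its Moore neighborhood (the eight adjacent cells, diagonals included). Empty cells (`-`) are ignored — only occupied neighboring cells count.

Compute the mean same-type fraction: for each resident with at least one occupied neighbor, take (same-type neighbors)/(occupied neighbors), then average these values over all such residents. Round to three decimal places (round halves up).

(1,1)N 1/3
(1,2)S 3/5
(1,3)S 4/4
(1,4)S 2/2
(2,1)N 3/5
(2,2)S 4/8
(2,3)S 5/7
(3,1)N 3/4
(3,2)N 4/7
(3,3)S 2/7
(3,4)N 2/4
(4,2)N 3/4
(4,3)N 4/5
(4,4)N 2/3
Sum over 14 residents: 1/3 + 3/5 + 4/4 + 2/2 + 3/5 + 4/8 + 5/7 + 3/4 + 4/7 + 2/7 + 2/4 + 3/4 + 4/5 + 2/3 = 127/14; mean = 127/14 ÷ 14 = 127/196 = 0.647959… → 0.648.

0.648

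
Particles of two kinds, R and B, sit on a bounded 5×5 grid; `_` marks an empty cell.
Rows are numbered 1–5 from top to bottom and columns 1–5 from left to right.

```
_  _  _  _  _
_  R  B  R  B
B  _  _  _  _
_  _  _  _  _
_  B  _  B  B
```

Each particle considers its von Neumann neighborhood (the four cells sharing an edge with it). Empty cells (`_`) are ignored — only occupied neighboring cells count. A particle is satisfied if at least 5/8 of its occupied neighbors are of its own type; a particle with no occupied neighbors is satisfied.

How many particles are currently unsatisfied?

4

(2,2)R 0/1 unhappy
(2,3)B 0/2 unhappy
(2,4)R 0/2 unhappy
(2,5)B 0/1 unhappy
(3,1)B 0/0 ok
(5,2)B 0/0 ok
(5,4)B 1/1 ok
(5,5)B 1/1 ok
Unsatisfied: (2,2), (2,3), (2,4), (2,5) — 4 in total.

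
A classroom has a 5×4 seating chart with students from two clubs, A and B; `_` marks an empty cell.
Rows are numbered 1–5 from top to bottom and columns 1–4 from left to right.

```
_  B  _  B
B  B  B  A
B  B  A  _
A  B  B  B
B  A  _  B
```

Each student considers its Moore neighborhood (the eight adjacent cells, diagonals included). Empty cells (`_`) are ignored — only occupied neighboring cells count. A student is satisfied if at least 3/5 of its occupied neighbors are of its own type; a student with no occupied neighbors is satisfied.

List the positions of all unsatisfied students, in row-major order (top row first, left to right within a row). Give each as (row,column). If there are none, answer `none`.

(1,2)B 3/3 satisfied
(1,4)B 1/2 not
(2,1)B 4/4 satisfied
(2,2)B 5/6 satisfied
(2,3)B 4/6 satisfied
(2,4)A 1/3 not
(3,1)B 4/5 satisfied
(3,2)B 6/8 satisfied
(3,3)A 1/7 not
(4,1)A 1/5 not
(4,2)B 4/7 not
(4,3)B 4/6 satisfied
(4,4)B 2/3 satisfied
(5,1)B 1/3 not
(5,2)A 1/4 not
(5,4)B 2/2 satisfied

(1,4), (2,4), (3,3), (4,1), (4,2), (5,1), (5,2)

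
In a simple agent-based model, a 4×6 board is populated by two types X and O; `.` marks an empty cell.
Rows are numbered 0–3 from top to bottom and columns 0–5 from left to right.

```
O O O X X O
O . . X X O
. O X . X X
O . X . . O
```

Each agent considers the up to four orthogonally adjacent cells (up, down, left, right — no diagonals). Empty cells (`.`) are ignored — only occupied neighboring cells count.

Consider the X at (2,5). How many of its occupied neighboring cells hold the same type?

1

Occupied neighbors of (2,5): (1,5)=O, (3,5)=O, (2,4)=X.
Same type (X): 1 of 3.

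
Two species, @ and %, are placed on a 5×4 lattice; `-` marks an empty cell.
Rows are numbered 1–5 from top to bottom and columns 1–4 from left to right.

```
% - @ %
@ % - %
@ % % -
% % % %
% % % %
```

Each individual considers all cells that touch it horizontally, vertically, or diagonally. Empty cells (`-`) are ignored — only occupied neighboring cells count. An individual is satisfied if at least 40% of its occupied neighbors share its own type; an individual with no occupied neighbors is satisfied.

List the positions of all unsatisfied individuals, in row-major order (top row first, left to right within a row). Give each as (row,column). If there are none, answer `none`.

(1,3), (2,1), (3,1)

Row 1: (1,1)% 1/2 ok · (1,3)@ 0/3 unhappy · (1,4)% 1/2 ok
Row 2: (2,1)@ 1/4 unhappy · (2,2)% 3/6 ok · (2,4)% 2/3 ok
Row 3: (3,1)@ 1/5 unhappy · (3,2)% 5/7 ok · (3,3)% 6/6 ok
Row 4: (4,1)% 4/5 ok · (4,2)% 7/8 ok · (4,3)% 7/7 ok · (4,4)% 4/4 ok
Row 5: (5,1)% 3/3 ok · (5,2)% 5/5 ok · (5,3)% 5/5 ok · (5,4)% 3/3 ok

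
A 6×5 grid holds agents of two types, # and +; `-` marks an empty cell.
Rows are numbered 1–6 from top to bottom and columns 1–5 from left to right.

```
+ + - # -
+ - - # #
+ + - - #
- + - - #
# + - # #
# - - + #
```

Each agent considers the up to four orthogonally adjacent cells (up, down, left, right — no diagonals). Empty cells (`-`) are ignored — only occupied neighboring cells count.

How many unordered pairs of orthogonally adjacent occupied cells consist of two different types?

Scan each occupied cell's neighbors to the right and below so each pair is counted once.
From row 1: 0 unlike of 3 pairs (running 0/3).
From row 2: 0 unlike of 3 pairs (running 0/6).
From row 3: 0 unlike of 3 pairs (running 0/9).
From row 4: 0 unlike of 2 pairs (running 0/11).
From row 5: 2 unlike of 5 pairs (running 2/16).
From row 6: 1 unlike of 1 pairs (running 3/17).
Total adjacent occupied pairs: 17; unlike-type pairs: 3.

3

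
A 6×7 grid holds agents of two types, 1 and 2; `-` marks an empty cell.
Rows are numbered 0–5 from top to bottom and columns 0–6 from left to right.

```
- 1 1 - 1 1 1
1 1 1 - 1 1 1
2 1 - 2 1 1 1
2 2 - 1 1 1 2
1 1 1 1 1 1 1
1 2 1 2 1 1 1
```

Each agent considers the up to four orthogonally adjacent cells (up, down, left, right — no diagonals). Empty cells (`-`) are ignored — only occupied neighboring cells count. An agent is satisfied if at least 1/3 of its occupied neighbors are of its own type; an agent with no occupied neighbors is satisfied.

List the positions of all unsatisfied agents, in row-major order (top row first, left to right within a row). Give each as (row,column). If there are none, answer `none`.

(2,3), (3,6), (5,1), (5,3)

Row 0: (0,1)1 2/2 ok · (0,2)1 2/2 ok · (0,4)1 2/2 ok · (0,5)1 3/3 ok · (0,6)1 2/2 ok
Row 1: (1,0)1 1/2 ok · (1,1)1 4/4 ok · (1,2)1 2/2 ok · (1,4)1 3/3 ok · (1,5)1 4/4 ok · (1,6)1 3/3 ok
Row 2: (2,0)2 1/3 ok · (2,1)1 1/3 ok · (2,3)2 0/2 unhappy · (2,4)1 3/4 ok · (2,5)1 4/4 ok · (2,6)1 2/3 ok
Row 3: (3,0)2 2/3 ok · (3,1)2 1/3 ok · (3,3)1 2/3 ok · (3,4)1 4/4 ok · (3,5)1 3/4 ok · (3,6)2 0/3 unhappy
Row 4: (4,0)1 2/3 ok · (4,1)1 2/4 ok · (4,2)1 3/3 ok · (4,3)1 3/4 ok · (4,4)1 4/4 ok · (4,5)1 4/4 ok · (4,6)1 2/3 ok
Row 5: (5,0)1 1/2 ok · (5,1)2 0/3 unhappy · (5,2)1 1/3 ok · (5,3)2 0/3 unhappy · (5,4)1 2/3 ok · (5,5)1 3/3 ok · (5,6)1 2/2 ok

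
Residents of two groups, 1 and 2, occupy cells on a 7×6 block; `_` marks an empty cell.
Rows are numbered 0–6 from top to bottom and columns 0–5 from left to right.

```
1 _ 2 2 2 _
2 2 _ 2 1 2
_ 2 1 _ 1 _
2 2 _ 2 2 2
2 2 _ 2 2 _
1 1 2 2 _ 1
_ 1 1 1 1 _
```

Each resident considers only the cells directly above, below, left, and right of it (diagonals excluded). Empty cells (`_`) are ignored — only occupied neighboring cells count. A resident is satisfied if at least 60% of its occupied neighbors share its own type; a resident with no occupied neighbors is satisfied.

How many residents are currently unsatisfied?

11

(0,0)1 0/1 not
(0,2)2 1/1 satisfied
(0,3)2 3/3 satisfied
(0,4)2 1/2 not
(1,0)2 1/2 not
(1,1)2 2/2 satisfied
(1,3)2 1/2 not
(1,4)1 1/4 not
(1,5)2 0/1 not
(2,1)2 2/3 satisfied
(2,2)1 0/1 not
(2,4)1 1/2 not
(3,0)2 2/2 satisfied
(3,1)2 3/3 satisfied
(3,3)2 2/2 satisfied
(3,4)2 3/4 satisfied
(3,5)2 1/1 satisfied
(4,0)2 2/3 satisfied
(4,1)2 2/3 satisfied
(4,3)2 3/3 satisfied
(4,4)2 2/2 satisfied
(5,0)1 1/2 not
(5,1)1 2/4 not
(5,2)2 1/3 not
(5,3)2 2/3 satisfied
(5,5)1 0/0 satisfied
(6,1)1 2/2 satisfied
(6,2)1 2/3 satisfied
(6,3)1 2/3 satisfied
(6,4)1 1/1 satisfied
Unsatisfied: (0,0), (0,4), (1,0), (1,3), (1,4), (1,5), (2,2), (2,4), (5,0), (5,1), (5,2) — 11 in total.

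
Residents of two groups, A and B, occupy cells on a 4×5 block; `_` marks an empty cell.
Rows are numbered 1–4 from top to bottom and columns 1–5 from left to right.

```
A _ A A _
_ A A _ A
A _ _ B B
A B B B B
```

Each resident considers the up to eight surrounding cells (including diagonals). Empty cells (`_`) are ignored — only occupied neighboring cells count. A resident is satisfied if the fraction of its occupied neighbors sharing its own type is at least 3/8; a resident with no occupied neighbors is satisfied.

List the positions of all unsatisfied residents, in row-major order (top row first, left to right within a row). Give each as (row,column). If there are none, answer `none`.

(2,5), (4,2)

Row 1: (1,1)A 1/1 ok · (1,3)A 3/3 ok · (1,4)A 3/3 ok
Row 2: (2,2)A 4/4 ok · (2,3)A 3/4 ok · (2,5)A 1/3 unhappy
Row 3: (3,1)A 2/3 ok · (3,4)B 4/6 ok · (3,5)B 3/4 ok
Row 4: (4,1)A 1/2 ok · (4,2)B 1/3 unhappy · (4,3)B 3/3 ok · (4,4)B 4/4 ok · (4,5)B 3/3 ok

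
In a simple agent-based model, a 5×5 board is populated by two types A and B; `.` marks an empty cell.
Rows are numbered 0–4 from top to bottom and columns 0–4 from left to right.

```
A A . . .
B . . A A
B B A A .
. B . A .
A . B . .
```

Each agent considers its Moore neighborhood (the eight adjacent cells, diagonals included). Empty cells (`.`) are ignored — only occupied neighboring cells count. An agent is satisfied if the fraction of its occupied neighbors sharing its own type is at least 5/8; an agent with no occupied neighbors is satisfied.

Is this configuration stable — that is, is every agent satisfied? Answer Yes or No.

No

Row 0: (0,0)A 1/2 unhappy · (0,1)A 1/2 unhappy
Row 1: (1,0)B 2/4 unhappy · (1,3)A 3/3 ok · (1,4)A 2/2 ok
Row 2: (2,0)B 3/3 ok · (2,1)B 3/4 ok · (2,2)A 3/5 unhappy · (2,3)A 4/4 ok
Row 3: (3,1)B 3/5 unhappy · (3,3)A 2/3 ok
Row 4: (4,0)A 0/1 unhappy · (4,2)B 1/2 unhappy
For instance (0,0) has only 1/2 same-type neighbors, below 5/8.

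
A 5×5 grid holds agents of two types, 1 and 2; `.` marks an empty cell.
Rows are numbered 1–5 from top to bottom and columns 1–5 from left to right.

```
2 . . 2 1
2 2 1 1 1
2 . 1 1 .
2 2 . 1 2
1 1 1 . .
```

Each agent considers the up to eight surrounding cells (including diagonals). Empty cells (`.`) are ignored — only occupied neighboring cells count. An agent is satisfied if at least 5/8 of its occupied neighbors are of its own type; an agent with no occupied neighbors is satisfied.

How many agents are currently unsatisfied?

8

(1,1)2 2/2 satisfied
(1,4)2 0/4 not
(1,5)1 2/3 satisfied
(2,1)2 3/3 satisfied
(2,2)2 3/5 not
(2,3)1 3/5 not
(2,4)1 5/6 satisfied
(2,5)1 3/4 satisfied
(3,1)2 4/4 satisfied
(3,3)1 4/6 satisfied
(3,4)1 5/6 satisfied
(4,1)2 2/4 not
(4,2)2 2/6 not
(4,4)1 3/4 satisfied
(4,5)2 0/2 not
(5,1)1 1/3 not
(5,2)1 2/4 not
(5,3)1 2/3 satisfied
Unsatisfied: (1,4), (2,2), (2,3), (4,1), (4,2), (4,5), (5,1), (5,2) — 8 in total.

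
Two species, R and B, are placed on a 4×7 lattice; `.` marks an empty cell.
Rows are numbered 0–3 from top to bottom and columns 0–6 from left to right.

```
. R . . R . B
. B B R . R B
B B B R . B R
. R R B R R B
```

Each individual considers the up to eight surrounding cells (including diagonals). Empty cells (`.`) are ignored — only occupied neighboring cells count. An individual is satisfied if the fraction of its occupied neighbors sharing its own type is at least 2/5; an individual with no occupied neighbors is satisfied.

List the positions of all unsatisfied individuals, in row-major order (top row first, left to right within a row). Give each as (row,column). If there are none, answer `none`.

(0,1), (2,5), (3,1), (3,3), (3,6)

(0,1)R 0/2 ✗
(0,4)R 2/2 ✓
(0,6)B 1/2 ✓
(1,1)B 4/5 ✓
(1,2)B 3/6 ✓
(1,3)R 2/4 ✓
(1,5)R 2/5 ✓
(1,6)B 2/4 ✓
(2,0)B 2/3 ✓
(2,1)B 4/6 ✓
(2,2)B 4/8 ✓
(2,3)R 3/6 ✓
(2,5)B 2/6 ✗
(2,6)R 2/5 ✓
(3,1)R 1/4 ✗
(3,2)R 2/5 ✓
(3,3)B 1/4 ✗
(3,4)R 2/4 ✓
(3,5)R 2/4 ✓
(3,6)B 1/3 ✗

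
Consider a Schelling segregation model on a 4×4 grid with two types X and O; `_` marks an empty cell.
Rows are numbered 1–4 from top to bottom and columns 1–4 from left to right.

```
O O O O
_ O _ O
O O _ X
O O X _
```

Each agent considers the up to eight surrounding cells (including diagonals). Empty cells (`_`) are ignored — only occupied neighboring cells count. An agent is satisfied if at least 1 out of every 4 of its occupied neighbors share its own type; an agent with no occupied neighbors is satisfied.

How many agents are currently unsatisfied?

0

(1,1)O 2/2 ok
(1,2)O 3/3 ok
(1,3)O 4/4 ok
(1,4)O 2/2 ok
(2,2)O 5/5 ok
(2,4)O 2/3 ok
(3,1)O 4/4 ok
(3,2)O 4/5 ok
(3,4)X 1/2 ok
(4,1)O 3/3 ok
(4,2)O 3/4 ok
(4,3)X 1/3 ok
Every one meets the threshold.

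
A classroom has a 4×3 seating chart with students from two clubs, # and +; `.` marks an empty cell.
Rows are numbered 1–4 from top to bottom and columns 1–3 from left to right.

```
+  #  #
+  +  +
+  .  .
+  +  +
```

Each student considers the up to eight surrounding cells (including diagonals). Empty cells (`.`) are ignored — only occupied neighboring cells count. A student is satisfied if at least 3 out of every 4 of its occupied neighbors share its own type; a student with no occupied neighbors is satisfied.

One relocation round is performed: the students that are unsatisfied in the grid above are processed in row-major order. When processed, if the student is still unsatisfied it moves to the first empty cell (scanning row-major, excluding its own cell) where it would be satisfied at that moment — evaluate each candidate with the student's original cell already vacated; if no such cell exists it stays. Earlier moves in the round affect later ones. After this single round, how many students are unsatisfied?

Initially unsatisfied (in order): (1,1), (1,2), (1,3), (2,2), (2,3).
  (1,1) → (3,2).
  (1,2): no empty cell satisfies it; stays.
  (1,3): no empty cell satisfies it; stays.
  (2,2) → (3,3).
  (2,3): no empty cell satisfies it; stays.
Resulting grid:
. # #
+ . +
+ + +
+ + +
Unsatisfied now: (1,2), (1,3), (2,1), (2,3).

4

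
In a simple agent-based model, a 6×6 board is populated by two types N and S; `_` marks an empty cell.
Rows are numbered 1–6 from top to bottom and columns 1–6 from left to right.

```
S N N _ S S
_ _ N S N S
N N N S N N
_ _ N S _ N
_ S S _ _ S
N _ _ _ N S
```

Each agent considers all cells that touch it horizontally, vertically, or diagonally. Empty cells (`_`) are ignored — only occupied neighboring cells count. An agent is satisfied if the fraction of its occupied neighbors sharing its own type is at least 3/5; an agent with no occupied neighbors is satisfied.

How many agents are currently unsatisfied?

14

Row 1: (1,1)S 0/1 unhappy · (1,2)N 2/3 ok · (1,3)N 2/3 ok · (1,5)S 3/4 ok · (1,6)S 2/3 ok
Row 2: (2,3)N 4/6 ok · (2,4)S 2/7 unhappy · (2,5)N 2/7 unhappy · (2,6)S 2/5 unhappy
Row 3: (3,1)N 1/1 ok · (3,2)N 4/4 ok · (3,3)N 3/6 unhappy · (3,4)S 2/7 unhappy · (3,5)N 3/7 unhappy · (3,6)N 3/4 ok
Row 4: (4,3)N 2/6 unhappy · (4,4)S 2/5 unhappy · (4,6)N 2/3 ok
Row 5: (5,2)S 1/3 unhappy · (5,3)S 2/3 ok · (5,6)S 1/3 unhappy
Row 6: (6,1)N 0/1 unhappy · (6,5)N 0/2 unhappy · (6,6)S 1/2 unhappy
Unsatisfied: (1,1), (2,4), (2,5), (2,6), (3,3), (3,4), (3,5), (4,3), (4,4), (5,2), (5,6), (6,1), (6,5), (6,6) — 14 in total.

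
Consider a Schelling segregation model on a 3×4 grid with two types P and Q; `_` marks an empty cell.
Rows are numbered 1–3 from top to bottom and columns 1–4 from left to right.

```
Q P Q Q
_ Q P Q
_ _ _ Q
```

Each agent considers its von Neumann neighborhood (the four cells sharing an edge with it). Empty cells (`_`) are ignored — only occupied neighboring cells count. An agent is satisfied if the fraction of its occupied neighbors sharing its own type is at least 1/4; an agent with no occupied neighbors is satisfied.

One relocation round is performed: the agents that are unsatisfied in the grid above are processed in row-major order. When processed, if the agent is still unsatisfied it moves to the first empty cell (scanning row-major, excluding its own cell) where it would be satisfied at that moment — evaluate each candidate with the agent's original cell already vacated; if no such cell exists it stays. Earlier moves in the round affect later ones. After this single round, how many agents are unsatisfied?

0

Initially unsatisfied (in order): (1,1), (1,2), (2,2), (2,3).
  (1,1) → (2,1).
  (1,2) → (3,3).
  (2,2): now satisfied by earlier moves; stays.
  (2,3): now satisfied by earlier moves; stays.
Resulting grid:
_ _ Q Q
Q Q P Q
_ _ P Q
All satisfied now.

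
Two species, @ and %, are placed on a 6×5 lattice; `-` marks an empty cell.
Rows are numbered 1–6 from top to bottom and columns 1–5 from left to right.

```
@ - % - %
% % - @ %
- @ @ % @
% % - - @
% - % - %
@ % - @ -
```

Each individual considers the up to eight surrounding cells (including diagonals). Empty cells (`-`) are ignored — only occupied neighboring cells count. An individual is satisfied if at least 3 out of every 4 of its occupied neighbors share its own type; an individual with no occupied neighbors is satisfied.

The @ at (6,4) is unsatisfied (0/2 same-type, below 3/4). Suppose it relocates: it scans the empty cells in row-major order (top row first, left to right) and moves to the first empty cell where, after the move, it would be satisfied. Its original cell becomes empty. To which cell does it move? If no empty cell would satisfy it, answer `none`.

Vacating (6,4). Empty cells in order:
  (1,2): 1/4 same-type → still unsatisfied.
  (1,4): 1/4 same-type → still unsatisfied.
  (2,3): 3/6 same-type → still unsatisfied.
  (3,1): 1/5 same-type → still unsatisfied.
  (4,3): 2/5 same-type → still unsatisfied.
  (4,4): 3/6 same-type → still unsatisfied.
  (5,2): 1/6 same-type → still unsatisfied.
  (5,4): 1/3 same-type → still unsatisfied.
  (6,3): 0/2 same-type → still unsatisfied.
  (6,5): 0/1 same-type → still unsatisfied.

none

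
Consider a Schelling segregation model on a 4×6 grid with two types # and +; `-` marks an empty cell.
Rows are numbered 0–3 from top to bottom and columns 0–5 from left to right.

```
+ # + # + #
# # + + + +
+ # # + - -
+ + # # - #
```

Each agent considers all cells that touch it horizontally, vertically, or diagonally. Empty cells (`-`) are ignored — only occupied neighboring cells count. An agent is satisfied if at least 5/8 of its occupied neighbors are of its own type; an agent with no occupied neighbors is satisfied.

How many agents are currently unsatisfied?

15

Row 0: (0,0)+ 0/3 not · (0,1)# 2/5 not · (0,2)+ 2/5 not · (0,3)# 0/5 not · (0,4)+ 3/5 not · (0,5)# 0/3 not
Row 1: (1,0)# 3/5 not · (1,1)# 4/8 not · (1,2)+ 3/8 not · (1,3)+ 5/7 satisfied · (1,4)+ 4/6 satisfied · (1,5)+ 2/3 satisfied
Row 2: (2,0)+ 2/5 not · (2,1)# 4/8 not · (2,2)# 4/8 not · (2,3)+ 3/6 not
Row 3: (3,0)+ 2/3 satisfied · (3,1)+ 2/5 not · (3,2)# 3/5 not · (3,3)# 2/3 satisfied · (3,5)# 0/0 satisfied
Unsatisfied: (0,0), (0,1), (0,2), (0,3), (0,4), (0,5), (1,0), (1,1), (1,2), (2,0), (2,1), (2,2), (2,3), (3,1), (3,2) — 15 in total.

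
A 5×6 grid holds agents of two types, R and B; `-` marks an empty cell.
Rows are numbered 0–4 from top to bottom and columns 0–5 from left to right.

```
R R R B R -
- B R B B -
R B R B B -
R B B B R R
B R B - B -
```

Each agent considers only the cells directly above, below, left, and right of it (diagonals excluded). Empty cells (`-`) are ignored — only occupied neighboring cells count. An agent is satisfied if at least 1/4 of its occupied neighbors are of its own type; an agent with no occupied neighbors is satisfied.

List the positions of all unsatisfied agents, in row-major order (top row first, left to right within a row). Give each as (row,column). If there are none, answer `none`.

(0,4), (4,0), (4,1), (4,4)

(0,0)R 1/1 ✓
(0,1)R 2/3 ✓
(0,2)R 2/3 ✓
(0,3)B 1/3 ✓
(0,4)R 0/2 ✗
(1,1)B 1/3 ✓
(1,2)R 2/4 ✓
(1,3)B 3/4 ✓
(1,4)B 2/3 ✓
(2,0)R 1/2 ✓
(2,1)B 2/4 ✓
(2,2)R 1/4 ✓
(2,3)B 3/4 ✓
(2,4)B 2/3 ✓
(3,0)R 1/3 ✓
(3,1)B 2/4 ✓
(3,2)B 3/4 ✓
(3,3)B 2/3 ✓
(3,4)R 1/4 ✓
(3,5)R 1/1 ✓
(4,0)B 0/2 ✗
(4,1)R 0/3 ✗
(4,2)B 1/2 ✓
(4,4)B 0/1 ✗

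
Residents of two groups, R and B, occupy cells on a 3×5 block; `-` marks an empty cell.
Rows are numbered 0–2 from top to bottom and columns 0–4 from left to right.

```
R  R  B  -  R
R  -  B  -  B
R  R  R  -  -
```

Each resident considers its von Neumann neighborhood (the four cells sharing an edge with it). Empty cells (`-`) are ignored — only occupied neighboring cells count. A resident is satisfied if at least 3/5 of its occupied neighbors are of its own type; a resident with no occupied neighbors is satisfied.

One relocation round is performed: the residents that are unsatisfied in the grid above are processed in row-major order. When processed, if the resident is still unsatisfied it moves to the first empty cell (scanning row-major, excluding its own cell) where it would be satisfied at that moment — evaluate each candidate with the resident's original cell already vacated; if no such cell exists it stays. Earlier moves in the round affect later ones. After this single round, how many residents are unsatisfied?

1

Initially unsatisfied (in order): (0,1), (0,2), (0,4), (1,2), (1,4), (2,2).
  (0,1) → (1,1).
  (0,2): now satisfied by earlier moves; stays.
  (0,4) → (0,1).
  (1,2) → (0,3).
  (1,4): now satisfied by earlier moves; stays.
  (2,2): now satisfied by earlier moves; stays.
Resulting grid:
R R B B -
R R - - B
R R R - -
Unsatisfied now: (0,2).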